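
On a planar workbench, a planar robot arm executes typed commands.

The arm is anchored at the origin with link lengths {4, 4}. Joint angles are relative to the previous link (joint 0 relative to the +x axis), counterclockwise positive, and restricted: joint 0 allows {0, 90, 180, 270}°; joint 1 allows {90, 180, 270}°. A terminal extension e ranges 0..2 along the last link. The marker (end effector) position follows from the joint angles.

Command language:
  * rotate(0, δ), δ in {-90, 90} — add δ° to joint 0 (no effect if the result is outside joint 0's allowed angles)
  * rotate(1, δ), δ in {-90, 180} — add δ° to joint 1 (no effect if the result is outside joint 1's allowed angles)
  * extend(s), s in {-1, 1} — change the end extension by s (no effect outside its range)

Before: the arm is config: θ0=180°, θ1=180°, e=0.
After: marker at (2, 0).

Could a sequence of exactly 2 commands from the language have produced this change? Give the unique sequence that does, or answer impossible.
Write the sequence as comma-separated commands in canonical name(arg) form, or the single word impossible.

start: config: θ0=180°, θ1=180°, e=0
t=1 extend(1) ⇒ config: θ0=180°, θ1=180°, e=1
t=2 extend(1) ⇒ config: θ0=180°, θ1=180°, e=2
no rival 2-sequence matches.

extend(1), extend(1)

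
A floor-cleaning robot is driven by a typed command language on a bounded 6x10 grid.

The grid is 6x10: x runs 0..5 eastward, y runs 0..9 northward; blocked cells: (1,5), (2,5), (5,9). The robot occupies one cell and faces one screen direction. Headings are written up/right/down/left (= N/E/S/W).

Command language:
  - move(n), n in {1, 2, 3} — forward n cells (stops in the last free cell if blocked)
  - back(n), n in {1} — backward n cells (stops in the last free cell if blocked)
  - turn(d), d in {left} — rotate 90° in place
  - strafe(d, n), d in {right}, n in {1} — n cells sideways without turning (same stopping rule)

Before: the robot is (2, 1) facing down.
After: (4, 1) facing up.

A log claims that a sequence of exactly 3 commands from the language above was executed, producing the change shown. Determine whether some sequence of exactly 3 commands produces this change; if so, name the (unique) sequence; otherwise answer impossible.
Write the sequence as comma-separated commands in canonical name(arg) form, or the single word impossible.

turn(left), move(2), turn(left)

key: cell and facing (now N) both changed — the 3 commands mix motion and turning
t0: (2, 1) facing down
step 1 (turn(left)): (2, 1) facing right
step 2 (move(2)): (4, 1) facing right
step 3 (turn(left)): (4, 1) facing up
no other 3-command option fits: unique.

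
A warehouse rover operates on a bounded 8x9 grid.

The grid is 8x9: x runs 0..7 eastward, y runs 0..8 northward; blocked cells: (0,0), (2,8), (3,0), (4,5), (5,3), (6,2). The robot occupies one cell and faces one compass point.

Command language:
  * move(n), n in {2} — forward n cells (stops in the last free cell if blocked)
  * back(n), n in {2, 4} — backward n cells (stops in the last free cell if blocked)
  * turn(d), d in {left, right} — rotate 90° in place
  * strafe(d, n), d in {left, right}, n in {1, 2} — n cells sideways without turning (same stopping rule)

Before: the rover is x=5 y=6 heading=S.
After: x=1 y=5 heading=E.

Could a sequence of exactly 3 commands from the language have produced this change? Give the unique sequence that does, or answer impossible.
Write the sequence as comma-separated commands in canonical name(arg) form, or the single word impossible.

key: order matters: swapping turn(left) and strafe(right, 1) lands elsewhere
t0: x=5 y=6 heading=S
1. turn(left) → x=5 y=6 heading=E
2. back(4) → x=1 y=6 heading=E
3. strafe(right, 1) → x=1 y=5 heading=E
no rival 3-sequence matches.

turn(left), back(4), strafe(right, 1)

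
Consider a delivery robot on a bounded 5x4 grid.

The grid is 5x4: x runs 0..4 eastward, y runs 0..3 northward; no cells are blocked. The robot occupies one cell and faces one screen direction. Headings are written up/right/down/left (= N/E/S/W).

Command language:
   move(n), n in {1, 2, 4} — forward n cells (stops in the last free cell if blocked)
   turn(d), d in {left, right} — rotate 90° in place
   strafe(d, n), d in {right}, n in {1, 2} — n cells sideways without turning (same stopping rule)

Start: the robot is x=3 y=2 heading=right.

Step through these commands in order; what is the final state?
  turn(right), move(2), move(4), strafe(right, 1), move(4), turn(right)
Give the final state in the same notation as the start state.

initial: x=3 y=2 heading=right
1. turn(right) → x=3 y=2 heading=down
2. move(2) → x=3 y=0 heading=down
3. move(4) → x=3 y=0 heading=down
4. strafe(right, 1) → x=2 y=0 heading=down
5. move(4) → x=2 y=0 heading=down
6. turn(right) → x=2 y=0 heading=left

x=2 y=0 heading=left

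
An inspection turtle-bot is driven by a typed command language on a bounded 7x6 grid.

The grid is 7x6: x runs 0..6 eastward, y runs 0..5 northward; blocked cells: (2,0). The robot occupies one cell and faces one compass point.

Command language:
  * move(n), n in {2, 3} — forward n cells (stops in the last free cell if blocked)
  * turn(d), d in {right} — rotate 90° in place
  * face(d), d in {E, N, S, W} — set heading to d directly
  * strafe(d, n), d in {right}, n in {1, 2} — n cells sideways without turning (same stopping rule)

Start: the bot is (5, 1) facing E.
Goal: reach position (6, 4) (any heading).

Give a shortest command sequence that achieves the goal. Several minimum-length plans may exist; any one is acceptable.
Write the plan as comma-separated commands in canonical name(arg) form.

initial: (5, 1) facing E
[1] after move(2): (6, 1) facing E
[2] after face(N): (6, 1) facing N
[3] after move(3): (6, 4) facing N
no 2-step plan works, so 3 is optimal.

move(2), face(N), move(3)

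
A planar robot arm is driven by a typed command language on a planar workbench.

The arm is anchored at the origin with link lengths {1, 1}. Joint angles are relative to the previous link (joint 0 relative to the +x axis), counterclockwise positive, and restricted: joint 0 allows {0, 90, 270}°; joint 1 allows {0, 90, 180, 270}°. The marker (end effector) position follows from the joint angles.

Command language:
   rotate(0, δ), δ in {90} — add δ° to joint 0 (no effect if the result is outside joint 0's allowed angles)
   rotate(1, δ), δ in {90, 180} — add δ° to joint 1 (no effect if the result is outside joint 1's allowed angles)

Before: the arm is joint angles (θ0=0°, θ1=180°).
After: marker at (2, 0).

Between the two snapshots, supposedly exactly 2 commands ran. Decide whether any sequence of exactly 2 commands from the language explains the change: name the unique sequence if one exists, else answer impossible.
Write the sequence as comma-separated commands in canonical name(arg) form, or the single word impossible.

rotate(1, 90), rotate(1, 90)

begin: joint angles (θ0=0°, θ1=180°)
step 1 (rotate(1, 90)): joint angles (θ0=0°, θ1=270°)
step 2 (rotate(1, 90)): joint angles (θ0=0°, θ1=0°)
all 9 alternatives checked — unique.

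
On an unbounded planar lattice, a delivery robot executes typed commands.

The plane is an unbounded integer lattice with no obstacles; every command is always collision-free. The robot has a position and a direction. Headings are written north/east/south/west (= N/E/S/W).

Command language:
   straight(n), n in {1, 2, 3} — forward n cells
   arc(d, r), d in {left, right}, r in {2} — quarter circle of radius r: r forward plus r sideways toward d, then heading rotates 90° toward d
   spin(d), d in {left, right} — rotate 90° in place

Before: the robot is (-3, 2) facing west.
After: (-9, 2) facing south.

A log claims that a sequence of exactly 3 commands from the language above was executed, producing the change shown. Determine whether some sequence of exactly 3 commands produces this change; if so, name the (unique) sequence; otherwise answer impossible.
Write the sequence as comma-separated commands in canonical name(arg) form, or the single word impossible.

straight(3), straight(3), spin(left)

key: order matters: swapping straight(3) and spin(left) lands elsewhere
initial: (-3, 2) facing west
t=1 straight(3) ⇒ (-6, 2) facing west
t=2 straight(3) ⇒ (-9, 2) facing west
t=3 spin(left) ⇒ (-9, 2) facing south
uniquely the one of 343 3-step routes that fits.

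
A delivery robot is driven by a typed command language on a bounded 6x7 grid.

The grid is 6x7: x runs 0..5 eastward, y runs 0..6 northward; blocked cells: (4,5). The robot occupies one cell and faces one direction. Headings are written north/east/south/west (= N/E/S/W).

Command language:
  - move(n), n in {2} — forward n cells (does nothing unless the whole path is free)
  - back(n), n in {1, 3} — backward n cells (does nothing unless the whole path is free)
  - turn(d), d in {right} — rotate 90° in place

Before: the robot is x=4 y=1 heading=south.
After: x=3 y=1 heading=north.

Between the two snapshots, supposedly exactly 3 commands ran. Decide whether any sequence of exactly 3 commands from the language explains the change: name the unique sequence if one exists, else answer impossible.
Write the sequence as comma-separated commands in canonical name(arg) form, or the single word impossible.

every 3-command combo misses the target.

impossible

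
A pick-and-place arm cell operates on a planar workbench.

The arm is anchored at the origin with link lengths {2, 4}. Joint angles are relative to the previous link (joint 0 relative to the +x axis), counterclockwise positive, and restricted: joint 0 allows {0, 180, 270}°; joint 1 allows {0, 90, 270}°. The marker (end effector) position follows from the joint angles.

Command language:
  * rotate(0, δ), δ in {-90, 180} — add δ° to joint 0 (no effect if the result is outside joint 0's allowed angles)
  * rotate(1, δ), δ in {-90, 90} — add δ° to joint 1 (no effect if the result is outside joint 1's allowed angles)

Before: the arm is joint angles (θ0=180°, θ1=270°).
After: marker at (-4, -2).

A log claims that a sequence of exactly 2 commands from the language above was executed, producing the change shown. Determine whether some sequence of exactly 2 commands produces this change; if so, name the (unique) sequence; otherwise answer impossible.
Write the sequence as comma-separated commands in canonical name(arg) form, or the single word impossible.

key: order matters: swapping rotate(0, 180) and rotate(0, -90) lands elsewhere
t0: joint angles (θ0=180°, θ1=270°)
step 1 (rotate(0, 180)): joint angles (θ0=0°, θ1=270°)
step 2 (rotate(0, -90)): joint angles (θ0=270°, θ1=270°)
no other 2-command option fits: unique.

rotate(0, 180), rotate(0, -90)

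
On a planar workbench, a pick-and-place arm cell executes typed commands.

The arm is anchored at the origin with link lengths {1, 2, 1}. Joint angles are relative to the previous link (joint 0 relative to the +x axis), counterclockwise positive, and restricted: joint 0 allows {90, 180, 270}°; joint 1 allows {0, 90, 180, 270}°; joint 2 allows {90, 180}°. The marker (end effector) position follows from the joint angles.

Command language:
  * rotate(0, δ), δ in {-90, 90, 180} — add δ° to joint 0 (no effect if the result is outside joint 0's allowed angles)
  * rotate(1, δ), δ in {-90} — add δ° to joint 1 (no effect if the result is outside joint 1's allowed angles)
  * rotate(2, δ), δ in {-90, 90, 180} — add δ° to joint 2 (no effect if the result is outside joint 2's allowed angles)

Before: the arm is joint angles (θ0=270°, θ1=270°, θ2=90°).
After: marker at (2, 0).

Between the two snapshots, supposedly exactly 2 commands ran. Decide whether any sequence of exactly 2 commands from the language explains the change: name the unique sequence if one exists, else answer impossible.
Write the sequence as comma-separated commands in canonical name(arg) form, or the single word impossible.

rotate(1, -90), rotate(1, -90)

from: joint angles (θ0=270°, θ1=270°, θ2=90°)
1. rotate(1, -90) → joint angles (θ0=270°, θ1=180°, θ2=90°)
2. rotate(1, -90) → joint angles (θ0=270°, θ1=90°, θ2=90°)
no rival 2-sequence matches.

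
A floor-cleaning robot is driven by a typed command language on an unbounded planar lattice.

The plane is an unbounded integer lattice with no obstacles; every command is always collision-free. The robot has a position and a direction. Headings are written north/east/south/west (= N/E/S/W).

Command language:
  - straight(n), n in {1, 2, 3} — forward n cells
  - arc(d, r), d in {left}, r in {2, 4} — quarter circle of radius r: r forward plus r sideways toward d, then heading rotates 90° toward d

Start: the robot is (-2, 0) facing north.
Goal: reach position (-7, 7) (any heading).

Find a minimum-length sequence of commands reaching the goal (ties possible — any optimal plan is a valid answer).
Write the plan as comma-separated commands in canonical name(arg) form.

from: (-2, 0) facing north
[1] after straight(3): (-2, 3) facing north
[2] after arc(left, 4): (-6, 7) facing west
[3] after straight(1): (-7, 7) facing west
minimal: 3 command(s), checked below 3.

straight(3), arc(left, 4), straight(1)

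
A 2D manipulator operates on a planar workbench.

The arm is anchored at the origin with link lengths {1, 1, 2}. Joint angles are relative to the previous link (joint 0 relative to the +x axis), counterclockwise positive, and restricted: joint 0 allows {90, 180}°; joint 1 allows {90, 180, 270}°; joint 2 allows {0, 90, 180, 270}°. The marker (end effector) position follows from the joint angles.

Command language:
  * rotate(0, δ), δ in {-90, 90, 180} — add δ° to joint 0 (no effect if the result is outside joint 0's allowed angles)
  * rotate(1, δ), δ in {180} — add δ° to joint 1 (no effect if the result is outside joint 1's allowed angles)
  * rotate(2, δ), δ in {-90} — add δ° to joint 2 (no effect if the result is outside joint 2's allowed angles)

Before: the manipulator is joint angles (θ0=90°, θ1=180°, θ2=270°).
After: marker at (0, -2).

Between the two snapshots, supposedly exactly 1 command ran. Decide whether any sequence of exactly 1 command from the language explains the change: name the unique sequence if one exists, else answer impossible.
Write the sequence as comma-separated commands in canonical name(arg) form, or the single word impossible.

rotate(0, 90)

begin: joint angles (θ0=90°, θ1=180°, θ2=270°)
step 1 (rotate(0, 90)): joint angles (θ0=180°, θ1=180°, θ2=270°)
all 5 alternatives checked — unique.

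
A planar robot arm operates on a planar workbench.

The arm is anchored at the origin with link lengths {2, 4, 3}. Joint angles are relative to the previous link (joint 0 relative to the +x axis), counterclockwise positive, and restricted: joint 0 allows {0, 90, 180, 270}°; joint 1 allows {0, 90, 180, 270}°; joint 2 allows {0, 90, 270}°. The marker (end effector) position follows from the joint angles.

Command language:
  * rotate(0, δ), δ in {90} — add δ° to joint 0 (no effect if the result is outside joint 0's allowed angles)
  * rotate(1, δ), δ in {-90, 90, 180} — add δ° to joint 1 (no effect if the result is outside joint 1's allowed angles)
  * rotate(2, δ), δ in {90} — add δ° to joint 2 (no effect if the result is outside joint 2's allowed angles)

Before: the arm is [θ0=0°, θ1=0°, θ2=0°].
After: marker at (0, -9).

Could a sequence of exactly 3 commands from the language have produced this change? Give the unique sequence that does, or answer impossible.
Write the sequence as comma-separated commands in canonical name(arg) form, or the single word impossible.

rotate(0, 90), rotate(0, 90), rotate(0, 90)

from: [θ0=0°, θ1=0°, θ2=0°]
step 1 (rotate(0, 90)): [θ0=90°, θ1=0°, θ2=0°]
step 2 (rotate(0, 90)): [θ0=180°, θ1=0°, θ2=0°]
step 3 (rotate(0, 90)): [θ0=270°, θ1=0°, θ2=0°]
no other 3-command option fits: unique.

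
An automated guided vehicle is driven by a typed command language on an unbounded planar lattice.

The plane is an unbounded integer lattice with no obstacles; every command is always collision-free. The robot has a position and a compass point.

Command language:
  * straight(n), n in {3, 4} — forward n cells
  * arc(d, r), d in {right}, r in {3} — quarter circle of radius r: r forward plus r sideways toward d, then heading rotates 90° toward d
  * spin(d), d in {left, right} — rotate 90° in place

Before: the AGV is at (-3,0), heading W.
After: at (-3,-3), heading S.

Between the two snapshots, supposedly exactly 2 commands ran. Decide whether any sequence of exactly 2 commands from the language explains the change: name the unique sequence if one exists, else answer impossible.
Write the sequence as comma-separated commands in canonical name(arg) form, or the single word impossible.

spin(left), straight(3)

key: order matters: swapping spin(left) and straight(3) lands elsewhere
initial: at (-3,0), heading W
[1] after spin(left): at (-3,0), heading S
[2] after straight(3): at (-3,-3), heading S
uniquely the one of 25 2-step routes that fits.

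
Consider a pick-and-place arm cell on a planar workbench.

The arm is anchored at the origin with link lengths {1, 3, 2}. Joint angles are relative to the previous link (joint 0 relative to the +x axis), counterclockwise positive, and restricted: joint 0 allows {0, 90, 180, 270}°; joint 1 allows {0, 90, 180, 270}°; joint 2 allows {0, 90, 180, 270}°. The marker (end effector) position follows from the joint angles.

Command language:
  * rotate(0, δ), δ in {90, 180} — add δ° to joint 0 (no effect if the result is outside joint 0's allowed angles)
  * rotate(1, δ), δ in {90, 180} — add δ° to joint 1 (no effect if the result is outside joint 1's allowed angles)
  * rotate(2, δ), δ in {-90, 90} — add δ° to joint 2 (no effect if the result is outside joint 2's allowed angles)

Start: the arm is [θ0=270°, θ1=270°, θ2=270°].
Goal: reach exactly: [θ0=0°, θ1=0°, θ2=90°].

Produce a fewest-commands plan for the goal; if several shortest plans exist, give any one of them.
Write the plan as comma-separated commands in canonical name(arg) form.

begin: [θ0=270°, θ1=270°, θ2=270°]
t=1 rotate(2, -90) ⇒ [θ0=270°, θ1=270°, θ2=180°]
t=2 rotate(2, -90) ⇒ [θ0=270°, θ1=270°, θ2=90°]
t=3 rotate(1, 90) ⇒ [θ0=270°, θ1=0°, θ2=90°]
t=4 rotate(0, 90) ⇒ [θ0=0°, θ1=0°, θ2=90°]
no 3-step plan works, so 4 is optimal.

rotate(2, -90), rotate(2, -90), rotate(1, 90), rotate(0, 90)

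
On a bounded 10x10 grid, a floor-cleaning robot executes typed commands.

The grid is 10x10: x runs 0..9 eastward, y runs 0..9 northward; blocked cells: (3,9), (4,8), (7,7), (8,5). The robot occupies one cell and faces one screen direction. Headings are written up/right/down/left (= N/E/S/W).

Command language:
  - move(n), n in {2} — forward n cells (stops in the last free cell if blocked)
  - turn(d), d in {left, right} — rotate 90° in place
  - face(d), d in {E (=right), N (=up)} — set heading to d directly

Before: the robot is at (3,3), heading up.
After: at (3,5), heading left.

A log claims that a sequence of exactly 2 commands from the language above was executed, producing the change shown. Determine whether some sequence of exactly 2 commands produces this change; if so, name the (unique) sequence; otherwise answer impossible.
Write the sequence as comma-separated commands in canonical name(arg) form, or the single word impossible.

move(2), turn(left)

key: cell and facing (now W) both changed — the 2 commands mix motion and turning
from: at (3,3), heading up
step 1 (move(2)): at (3,5), heading up
step 2 (turn(left)): at (3,5), heading left
no rival 2-sequence matches.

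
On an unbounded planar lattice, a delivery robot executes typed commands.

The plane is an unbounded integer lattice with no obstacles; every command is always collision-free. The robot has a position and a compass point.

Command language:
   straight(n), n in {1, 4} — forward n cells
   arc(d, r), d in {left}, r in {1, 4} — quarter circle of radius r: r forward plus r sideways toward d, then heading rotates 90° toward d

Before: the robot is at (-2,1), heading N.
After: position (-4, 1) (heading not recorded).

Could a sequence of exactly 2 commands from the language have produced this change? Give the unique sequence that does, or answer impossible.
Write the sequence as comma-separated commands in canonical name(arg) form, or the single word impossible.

t0: at (-2,1), heading N
step 1 (arc(left, 1)): at (-3,2), heading W
step 2 (arc(left, 1)): at (-4,1), heading S
uniquely the one of 16 2-step routes that fits.

arc(left, 1), arc(left, 1)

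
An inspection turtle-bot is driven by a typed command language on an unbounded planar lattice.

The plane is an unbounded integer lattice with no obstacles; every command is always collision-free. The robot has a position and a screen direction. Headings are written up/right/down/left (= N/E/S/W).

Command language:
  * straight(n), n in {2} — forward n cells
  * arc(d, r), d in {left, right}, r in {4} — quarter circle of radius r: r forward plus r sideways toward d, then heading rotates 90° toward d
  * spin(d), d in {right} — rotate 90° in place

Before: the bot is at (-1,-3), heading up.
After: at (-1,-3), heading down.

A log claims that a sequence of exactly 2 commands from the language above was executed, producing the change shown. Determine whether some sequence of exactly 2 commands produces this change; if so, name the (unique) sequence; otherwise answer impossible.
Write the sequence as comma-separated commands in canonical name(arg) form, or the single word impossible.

key: (-1,-3) unmoved — no command in the sequence translates
from: at (-1,-3), heading up
step 1 (spin(right)): at (-1,-3), heading right
step 2 (spin(right)): at (-1,-3), heading down
uniquely the one of 16 2-step routes that fits.

spin(right), spin(right)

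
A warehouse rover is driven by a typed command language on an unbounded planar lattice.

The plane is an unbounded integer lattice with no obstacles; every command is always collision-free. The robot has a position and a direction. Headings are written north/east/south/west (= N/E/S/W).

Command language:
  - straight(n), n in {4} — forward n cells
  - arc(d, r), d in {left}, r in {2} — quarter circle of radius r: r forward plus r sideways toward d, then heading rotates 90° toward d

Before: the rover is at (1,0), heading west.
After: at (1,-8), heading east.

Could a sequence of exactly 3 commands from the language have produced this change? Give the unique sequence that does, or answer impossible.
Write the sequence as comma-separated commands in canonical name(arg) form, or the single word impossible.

arc(left, 2), straight(4), arc(left, 2)

key: position moved to (1,-8) AND the heading swung to E — translation plus rotation needed
initial: at (1,0), heading west
t=1 arc(left, 2) ⇒ at (-1,-2), heading south
t=2 straight(4) ⇒ at (-1,-6), heading south
t=3 arc(left, 2) ⇒ at (1,-8), heading east
uniquely the one of 8 3-step routes that fits.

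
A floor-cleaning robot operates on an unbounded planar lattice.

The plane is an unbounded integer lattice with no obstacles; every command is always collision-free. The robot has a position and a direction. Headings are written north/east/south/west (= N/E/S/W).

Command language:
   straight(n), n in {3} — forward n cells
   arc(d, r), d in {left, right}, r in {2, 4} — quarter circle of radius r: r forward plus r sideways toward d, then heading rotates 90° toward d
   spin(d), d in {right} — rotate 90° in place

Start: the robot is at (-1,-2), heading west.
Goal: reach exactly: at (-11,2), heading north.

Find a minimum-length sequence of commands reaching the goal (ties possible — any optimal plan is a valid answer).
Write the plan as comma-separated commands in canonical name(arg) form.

straight(3), straight(3), arc(right, 4)

start: at (-1,-2), heading west
step 1 (straight(3)): at (-4,-2), heading west
step 2 (straight(3)): at (-7,-2), heading west
step 3 (arc(right, 4)): at (-11,2), heading north
no 2-step plan works, so 3 is optimal.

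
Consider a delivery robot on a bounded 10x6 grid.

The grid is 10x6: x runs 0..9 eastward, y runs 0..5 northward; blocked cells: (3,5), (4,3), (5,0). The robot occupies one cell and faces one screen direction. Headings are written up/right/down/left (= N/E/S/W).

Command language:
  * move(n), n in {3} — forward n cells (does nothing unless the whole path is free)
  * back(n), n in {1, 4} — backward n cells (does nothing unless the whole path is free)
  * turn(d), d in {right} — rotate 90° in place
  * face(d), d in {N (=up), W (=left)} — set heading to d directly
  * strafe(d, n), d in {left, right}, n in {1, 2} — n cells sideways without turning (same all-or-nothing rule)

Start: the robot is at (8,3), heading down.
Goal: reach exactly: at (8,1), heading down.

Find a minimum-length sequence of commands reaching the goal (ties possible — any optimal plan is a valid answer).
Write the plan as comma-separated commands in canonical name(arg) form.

begin: at (8,3), heading down
1. back(1) → at (8,4), heading down
2. move(3) → at (8,1), heading down
no 1-step plan works, so 2 is optimal.

back(1), move(3)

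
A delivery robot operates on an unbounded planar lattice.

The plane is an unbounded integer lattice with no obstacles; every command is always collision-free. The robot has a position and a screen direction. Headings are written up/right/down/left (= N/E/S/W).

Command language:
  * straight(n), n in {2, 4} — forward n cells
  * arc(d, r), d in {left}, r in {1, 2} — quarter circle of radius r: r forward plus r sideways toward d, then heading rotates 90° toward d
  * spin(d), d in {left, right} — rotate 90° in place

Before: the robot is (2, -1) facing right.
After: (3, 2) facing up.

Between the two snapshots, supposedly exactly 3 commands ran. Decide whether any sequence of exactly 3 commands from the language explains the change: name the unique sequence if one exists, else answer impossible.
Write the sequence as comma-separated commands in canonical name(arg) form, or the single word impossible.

key: cell and facing (now N) both changed — the 3 commands mix motion and turning
from: (2, -1) facing right
step 1 (arc(left, 2)): (4, 1) facing up
step 2 (arc(left, 1)): (3, 2) facing left
step 3 (spin(right)): (3, 2) facing up
no other 3-command option fits: unique.

arc(left, 2), arc(left, 1), spin(right)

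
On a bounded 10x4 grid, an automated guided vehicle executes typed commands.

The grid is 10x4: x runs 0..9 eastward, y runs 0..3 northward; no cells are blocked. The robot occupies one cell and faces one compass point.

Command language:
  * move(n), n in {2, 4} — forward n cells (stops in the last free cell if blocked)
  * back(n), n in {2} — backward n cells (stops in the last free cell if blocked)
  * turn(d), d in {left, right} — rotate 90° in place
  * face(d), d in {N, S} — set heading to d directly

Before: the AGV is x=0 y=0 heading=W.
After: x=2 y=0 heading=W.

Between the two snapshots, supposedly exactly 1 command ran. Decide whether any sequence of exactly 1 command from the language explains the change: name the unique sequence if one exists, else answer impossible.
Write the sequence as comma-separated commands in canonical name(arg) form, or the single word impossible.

back(2)

key: still facing W — the one step turns nothing
t0: x=0 y=0 heading=W
[1] after back(2): x=2 y=0 heading=W
all 7 alternatives checked — unique.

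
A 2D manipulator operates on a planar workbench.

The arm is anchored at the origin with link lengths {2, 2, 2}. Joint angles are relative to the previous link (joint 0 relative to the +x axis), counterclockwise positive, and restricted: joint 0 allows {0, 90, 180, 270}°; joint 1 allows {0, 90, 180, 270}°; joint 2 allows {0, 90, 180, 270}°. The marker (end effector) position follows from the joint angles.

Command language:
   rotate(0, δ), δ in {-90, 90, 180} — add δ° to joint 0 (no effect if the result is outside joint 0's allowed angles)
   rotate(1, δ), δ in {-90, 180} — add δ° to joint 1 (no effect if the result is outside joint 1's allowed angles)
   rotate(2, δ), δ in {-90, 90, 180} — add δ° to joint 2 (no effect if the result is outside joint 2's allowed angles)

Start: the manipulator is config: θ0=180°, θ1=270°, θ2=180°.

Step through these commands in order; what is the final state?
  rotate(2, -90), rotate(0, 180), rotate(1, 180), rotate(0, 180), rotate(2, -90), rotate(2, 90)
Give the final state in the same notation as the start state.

from: config: θ0=180°, θ1=270°, θ2=180°
t=1 rotate(2, -90) ⇒ config: θ0=180°, θ1=270°, θ2=90°
t=2 rotate(0, 180) ⇒ config: θ0=0°, θ1=270°, θ2=90°
t=3 rotate(1, 180) ⇒ config: θ0=0°, θ1=90°, θ2=90°
t=4 rotate(0, 180) ⇒ config: θ0=180°, θ1=90°, θ2=90°
t=5 rotate(2, -90) ⇒ config: θ0=180°, θ1=90°, θ2=0°
t=6 rotate(2, 90) ⇒ config: θ0=180°, θ1=90°, θ2=90°

config: θ0=180°, θ1=90°, θ2=90°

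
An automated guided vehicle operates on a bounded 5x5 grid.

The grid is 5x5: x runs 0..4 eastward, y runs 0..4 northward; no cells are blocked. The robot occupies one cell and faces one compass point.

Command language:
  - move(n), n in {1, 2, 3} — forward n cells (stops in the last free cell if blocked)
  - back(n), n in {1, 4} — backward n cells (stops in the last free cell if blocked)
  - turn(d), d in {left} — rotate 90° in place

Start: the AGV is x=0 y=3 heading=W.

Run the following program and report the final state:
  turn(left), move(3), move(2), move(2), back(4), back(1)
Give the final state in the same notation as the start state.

x=0 y=4 heading=S

initial: x=0 y=3 heading=W
t=1 turn(left) ⇒ x=0 y=3 heading=S
t=2 move(3) ⇒ x=0 y=0 heading=S
t=3 move(2) ⇒ x=0 y=0 heading=S
t=4 move(2) ⇒ x=0 y=0 heading=S
t=5 back(4) ⇒ x=0 y=4 heading=S
t=6 back(1) ⇒ x=0 y=4 heading=S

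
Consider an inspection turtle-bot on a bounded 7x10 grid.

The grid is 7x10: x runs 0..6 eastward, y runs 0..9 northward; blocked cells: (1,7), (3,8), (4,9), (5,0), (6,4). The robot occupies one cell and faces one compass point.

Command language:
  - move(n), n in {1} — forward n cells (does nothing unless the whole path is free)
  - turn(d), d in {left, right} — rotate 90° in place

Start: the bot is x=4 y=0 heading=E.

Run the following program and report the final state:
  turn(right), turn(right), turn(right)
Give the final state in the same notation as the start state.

from: x=4 y=0 heading=E
t=1 turn(right) ⇒ x=4 y=0 heading=S
t=2 turn(right) ⇒ x=4 y=0 heading=W
t=3 turn(right) ⇒ x=4 y=0 heading=N

x=4 y=0 heading=N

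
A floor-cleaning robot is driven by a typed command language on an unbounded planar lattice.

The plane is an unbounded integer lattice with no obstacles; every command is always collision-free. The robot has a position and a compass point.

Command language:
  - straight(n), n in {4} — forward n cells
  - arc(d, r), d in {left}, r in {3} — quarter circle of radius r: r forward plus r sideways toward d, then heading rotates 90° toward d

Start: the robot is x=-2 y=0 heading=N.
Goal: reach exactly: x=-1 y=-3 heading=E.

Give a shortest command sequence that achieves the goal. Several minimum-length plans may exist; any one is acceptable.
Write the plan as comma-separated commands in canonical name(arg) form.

initial: x=-2 y=0 heading=N
[1] after arc(left, 3): x=-5 y=3 heading=W
[2] after arc(left, 3): x=-8 y=0 heading=S
[3] after arc(left, 3): x=-5 y=-3 heading=E
[4] after straight(4): x=-1 y=-3 heading=E
minimal: 4 command(s), checked below 4.

arc(left, 3), arc(left, 3), arc(left, 3), straight(4)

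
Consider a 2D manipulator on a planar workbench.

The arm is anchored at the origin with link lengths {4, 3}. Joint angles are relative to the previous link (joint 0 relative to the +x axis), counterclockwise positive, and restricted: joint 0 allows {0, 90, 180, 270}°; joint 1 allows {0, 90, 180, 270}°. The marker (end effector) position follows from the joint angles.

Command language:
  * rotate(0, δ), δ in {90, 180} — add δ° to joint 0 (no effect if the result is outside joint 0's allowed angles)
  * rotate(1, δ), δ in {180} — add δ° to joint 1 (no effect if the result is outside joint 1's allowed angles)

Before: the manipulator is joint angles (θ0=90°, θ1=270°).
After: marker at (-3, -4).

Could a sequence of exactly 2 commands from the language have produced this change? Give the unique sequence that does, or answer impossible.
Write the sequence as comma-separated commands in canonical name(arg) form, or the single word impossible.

rotate(0, 90), rotate(0, 90)

start: joint angles (θ0=90°, θ1=270°)
1. rotate(0, 90) → joint angles (θ0=180°, θ1=270°)
2. rotate(0, 90) → joint angles (θ0=270°, θ1=270°)
uniquely the one of 9 2-step routes that fits.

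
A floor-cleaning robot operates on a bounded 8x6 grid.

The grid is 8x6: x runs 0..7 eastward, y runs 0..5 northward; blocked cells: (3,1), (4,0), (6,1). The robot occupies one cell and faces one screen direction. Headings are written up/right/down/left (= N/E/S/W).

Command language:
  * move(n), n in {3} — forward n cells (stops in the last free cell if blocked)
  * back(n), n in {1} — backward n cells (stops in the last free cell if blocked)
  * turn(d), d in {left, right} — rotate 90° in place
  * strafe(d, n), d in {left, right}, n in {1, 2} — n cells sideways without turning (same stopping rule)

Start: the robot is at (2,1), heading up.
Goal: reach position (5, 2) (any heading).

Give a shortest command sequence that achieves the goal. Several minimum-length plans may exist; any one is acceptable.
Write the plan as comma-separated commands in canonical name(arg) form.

turn(right), strafe(left, 1), move(3)

t0: at (2,1), heading up
[1] after turn(right): at (2,1), heading right
[2] after strafe(left, 1): at (2,2), heading right
[3] after move(3): at (5,2), heading right
shorter routes all fall short; 3 is best.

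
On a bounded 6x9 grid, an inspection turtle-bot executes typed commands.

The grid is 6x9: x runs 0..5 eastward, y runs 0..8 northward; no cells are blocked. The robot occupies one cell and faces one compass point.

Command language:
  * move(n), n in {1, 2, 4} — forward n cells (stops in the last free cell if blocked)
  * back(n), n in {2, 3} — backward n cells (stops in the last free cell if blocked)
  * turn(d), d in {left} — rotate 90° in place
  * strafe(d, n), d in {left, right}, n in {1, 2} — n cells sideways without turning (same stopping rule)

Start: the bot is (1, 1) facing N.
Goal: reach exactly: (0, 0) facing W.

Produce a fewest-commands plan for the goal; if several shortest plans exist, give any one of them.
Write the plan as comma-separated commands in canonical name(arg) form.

initial: (1, 1) facing N
[1] after strafe(left, 2): (0, 1) facing N
[2] after back(2): (0, 0) facing N
[3] after turn(left): (0, 0) facing W
no 2-step plan works, so 3 is optimal.

strafe(left, 2), back(2), turn(left)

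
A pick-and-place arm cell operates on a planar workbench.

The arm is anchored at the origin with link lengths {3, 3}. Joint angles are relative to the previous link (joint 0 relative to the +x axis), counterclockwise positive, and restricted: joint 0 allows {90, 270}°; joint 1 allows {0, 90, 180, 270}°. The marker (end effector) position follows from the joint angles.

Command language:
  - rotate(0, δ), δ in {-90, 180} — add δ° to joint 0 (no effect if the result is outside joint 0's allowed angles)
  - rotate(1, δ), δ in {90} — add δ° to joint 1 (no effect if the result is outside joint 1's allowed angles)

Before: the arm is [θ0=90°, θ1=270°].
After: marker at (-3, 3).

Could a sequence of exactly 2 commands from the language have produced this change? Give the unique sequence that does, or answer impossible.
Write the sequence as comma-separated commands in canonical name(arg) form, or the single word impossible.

start: [θ0=90°, θ1=270°]
1. rotate(1, 90) → [θ0=90°, θ1=0°]
2. rotate(1, 90) → [θ0=90°, θ1=90°]
uniquely the one of 9 2-step routes that fits.

rotate(1, 90), rotate(1, 90)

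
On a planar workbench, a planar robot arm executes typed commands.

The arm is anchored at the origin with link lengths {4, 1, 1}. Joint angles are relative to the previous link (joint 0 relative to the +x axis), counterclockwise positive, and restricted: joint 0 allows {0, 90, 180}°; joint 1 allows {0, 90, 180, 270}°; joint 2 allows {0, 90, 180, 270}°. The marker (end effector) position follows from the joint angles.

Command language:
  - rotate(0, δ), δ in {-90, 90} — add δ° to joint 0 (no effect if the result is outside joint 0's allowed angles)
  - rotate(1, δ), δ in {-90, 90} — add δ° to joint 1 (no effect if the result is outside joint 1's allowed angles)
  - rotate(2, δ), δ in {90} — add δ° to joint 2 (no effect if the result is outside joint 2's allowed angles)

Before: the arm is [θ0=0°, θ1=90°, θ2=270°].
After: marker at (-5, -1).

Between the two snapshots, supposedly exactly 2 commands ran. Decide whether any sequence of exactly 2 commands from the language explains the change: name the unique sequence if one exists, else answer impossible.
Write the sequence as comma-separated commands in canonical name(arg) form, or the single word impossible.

rotate(0, 90), rotate(0, 90)

begin: [θ0=0°, θ1=90°, θ2=270°]
step 1 (rotate(0, 90)): [θ0=90°, θ1=90°, θ2=270°]
step 2 (rotate(0, 90)): [θ0=180°, θ1=90°, θ2=270°]
all 25 alternatives checked — unique.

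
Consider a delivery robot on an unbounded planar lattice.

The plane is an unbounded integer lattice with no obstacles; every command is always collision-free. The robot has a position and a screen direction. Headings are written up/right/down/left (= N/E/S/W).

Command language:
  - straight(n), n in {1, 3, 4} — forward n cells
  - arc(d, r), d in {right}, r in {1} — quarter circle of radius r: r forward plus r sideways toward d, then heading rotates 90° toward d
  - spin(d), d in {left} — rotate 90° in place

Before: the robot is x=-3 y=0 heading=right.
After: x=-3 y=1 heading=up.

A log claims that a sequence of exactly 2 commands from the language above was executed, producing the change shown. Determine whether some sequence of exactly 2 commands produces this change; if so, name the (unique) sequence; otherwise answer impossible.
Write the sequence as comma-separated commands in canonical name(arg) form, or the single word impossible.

key: order matters: swapping spin(left) and straight(1) lands elsewhere
t0: x=-3 y=0 heading=right
step 1 (spin(left)): x=-3 y=0 heading=up
step 2 (straight(1)): x=-3 y=1 heading=up
no rival 2-sequence matches.

spin(left), straight(1)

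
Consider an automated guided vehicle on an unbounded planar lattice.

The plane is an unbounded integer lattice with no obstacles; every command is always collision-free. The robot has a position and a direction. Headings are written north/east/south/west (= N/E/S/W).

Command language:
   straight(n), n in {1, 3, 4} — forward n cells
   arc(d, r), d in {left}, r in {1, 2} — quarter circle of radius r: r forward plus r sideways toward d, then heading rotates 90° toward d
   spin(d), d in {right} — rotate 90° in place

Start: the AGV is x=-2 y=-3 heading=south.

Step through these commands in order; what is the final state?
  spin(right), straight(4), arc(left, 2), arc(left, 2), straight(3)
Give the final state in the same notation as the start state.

x=-3 y=-7 heading=east

t0: x=-2 y=-3 heading=south
[1] after spin(right): x=-2 y=-3 heading=west
[2] after straight(4): x=-6 y=-3 heading=west
[3] after arc(left, 2): x=-8 y=-5 heading=south
[4] after arc(left, 2): x=-6 y=-7 heading=east
[5] after straight(3): x=-3 y=-7 heading=east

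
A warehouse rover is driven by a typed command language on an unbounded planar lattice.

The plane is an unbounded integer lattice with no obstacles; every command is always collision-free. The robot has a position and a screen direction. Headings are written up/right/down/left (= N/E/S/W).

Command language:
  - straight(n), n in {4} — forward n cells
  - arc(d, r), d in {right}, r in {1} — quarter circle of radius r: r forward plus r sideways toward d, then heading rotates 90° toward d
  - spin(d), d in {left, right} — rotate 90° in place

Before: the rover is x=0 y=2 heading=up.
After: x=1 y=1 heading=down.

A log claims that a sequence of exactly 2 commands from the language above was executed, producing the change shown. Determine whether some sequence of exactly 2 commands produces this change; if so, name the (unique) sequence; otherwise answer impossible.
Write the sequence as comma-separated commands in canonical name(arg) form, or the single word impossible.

spin(right), arc(right, 1)

key: running arc(right, 1) before spin(right) would end elsewhere — order is forced
begin: x=0 y=2 heading=up
t=1 spin(right) ⇒ x=0 y=2 heading=right
t=2 arc(right, 1) ⇒ x=1 y=1 heading=down
uniquely the one of 16 2-step routes that fits.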